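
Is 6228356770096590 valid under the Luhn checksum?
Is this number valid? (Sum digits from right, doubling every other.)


Luhn sum = 69
69 mod 10 = 9

Invalid (Luhn sum mod 10 = 9)


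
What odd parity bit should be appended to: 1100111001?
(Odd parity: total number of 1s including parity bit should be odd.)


Number of 1s in data: 6
Parity bit: 1

1


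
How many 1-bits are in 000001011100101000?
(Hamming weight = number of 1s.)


Counting 1s in 000001011100101000

6


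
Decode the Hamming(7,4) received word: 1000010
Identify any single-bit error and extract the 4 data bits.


Syndrome = 7: error at position 7

Data: 0011 (corrected bit 7)


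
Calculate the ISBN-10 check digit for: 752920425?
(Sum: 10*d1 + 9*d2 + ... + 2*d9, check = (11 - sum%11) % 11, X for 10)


Weighted sum: 238
238 mod 11 = 7

Check digit: 4


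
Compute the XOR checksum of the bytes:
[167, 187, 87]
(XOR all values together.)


XOR chain: 167 ^ 187 ^ 87 = 75

75


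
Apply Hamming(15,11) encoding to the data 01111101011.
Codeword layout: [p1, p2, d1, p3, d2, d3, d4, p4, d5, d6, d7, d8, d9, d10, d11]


Parity bits: p1=0, p2=1, p3=0, p4=1

010011111101011


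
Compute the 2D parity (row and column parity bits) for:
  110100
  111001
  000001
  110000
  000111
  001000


Row parities: 101011
Column parities: 110011

Row P: 101011, Col P: 110011, Corner: 0


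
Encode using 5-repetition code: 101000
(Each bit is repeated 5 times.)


Each bit -> 5 copies

111110000011111000000000000000


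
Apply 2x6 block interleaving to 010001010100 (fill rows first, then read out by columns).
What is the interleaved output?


Matrix:
  010001
  010100
Read columns: 001100010010

001100010010


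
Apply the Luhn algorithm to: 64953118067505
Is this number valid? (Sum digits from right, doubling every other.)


Luhn sum = 59
59 mod 10 = 9

Invalid (Luhn sum mod 10 = 9)


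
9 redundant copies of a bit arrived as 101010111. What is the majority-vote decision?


Ones: 6 out of 9
Threshold: 5

1 (6/9 voted 1)


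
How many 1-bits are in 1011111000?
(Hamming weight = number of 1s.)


Counting 1s in 1011111000

6


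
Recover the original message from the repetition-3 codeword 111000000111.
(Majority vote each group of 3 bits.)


Groups: 111, 000, 000, 111
Majority votes: 1001

1001


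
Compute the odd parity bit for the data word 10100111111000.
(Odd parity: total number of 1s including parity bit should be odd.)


Number of 1s in data: 8
Parity bit: 1

1


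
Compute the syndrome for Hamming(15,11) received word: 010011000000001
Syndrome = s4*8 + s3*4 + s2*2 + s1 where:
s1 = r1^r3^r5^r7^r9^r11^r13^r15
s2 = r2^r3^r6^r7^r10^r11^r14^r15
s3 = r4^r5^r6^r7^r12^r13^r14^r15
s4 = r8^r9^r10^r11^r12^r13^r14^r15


s1=0, s2=1, s3=1, s4=1

Syndrome = 14 (error at position 14)


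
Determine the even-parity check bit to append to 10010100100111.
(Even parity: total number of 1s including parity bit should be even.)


Number of 1s in data: 7
Parity bit: 1

1


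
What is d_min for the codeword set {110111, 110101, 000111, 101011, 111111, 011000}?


Comparing all pairs, minimum distance: 1
Can detect 0 errors, correct 0 errors

1


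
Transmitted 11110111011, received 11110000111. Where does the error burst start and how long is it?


XOR: 00000111100

Burst at position 5, length 4


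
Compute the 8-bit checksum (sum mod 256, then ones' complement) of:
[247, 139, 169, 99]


Sum = 654 mod 256 = 142
Complement = 113

113


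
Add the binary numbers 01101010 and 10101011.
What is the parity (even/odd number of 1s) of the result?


01101010 = 106
10101011 = 171
Sum = 277 = 100010101
1s count = 4

even parity (4 ones in 100010101)


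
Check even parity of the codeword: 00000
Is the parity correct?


Number of 1s: 0

Yes, parity is correct (0 ones)


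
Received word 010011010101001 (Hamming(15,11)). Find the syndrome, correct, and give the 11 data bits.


Syndrome = 0: no error detected

Data: 01100101001 (no errors)


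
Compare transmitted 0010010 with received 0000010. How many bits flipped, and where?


XOR: 0010000

1 error(s) at position(s): 2


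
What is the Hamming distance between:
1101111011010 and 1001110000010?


XOR: 0100001011000
Count of 1s: 4

4


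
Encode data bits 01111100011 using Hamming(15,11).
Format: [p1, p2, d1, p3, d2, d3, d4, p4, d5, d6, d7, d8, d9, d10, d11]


Parity bits: p1=0, p2=1, p3=1, p4=0

010111101100011


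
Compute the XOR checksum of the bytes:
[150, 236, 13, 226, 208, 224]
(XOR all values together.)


XOR chain: 150 ^ 236 ^ 13 ^ 226 ^ 208 ^ 224 = 165

165


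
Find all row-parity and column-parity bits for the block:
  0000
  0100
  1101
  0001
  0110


Row parities: 01110
Column parities: 1110

Row P: 01110, Col P: 1110, Corner: 1


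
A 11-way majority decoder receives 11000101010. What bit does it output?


Ones: 5 out of 11
Threshold: 6

0 (5/11 voted 1)


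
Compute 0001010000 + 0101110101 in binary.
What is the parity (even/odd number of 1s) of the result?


0001010000 = 80
0101110101 = 373
Sum = 453 = 111000101
1s count = 5

odd parity (5 ones in 111000101)


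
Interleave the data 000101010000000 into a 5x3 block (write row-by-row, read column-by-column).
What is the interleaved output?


Matrix:
  000
  101
  010
  000
  000
Read columns: 010000010001000

010000010001000


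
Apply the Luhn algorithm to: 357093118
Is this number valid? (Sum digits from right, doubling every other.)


Luhn sum = 37
37 mod 10 = 7

Invalid (Luhn sum mod 10 = 7)


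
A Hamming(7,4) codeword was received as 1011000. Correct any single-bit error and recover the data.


Syndrome = 6: error at position 6

Data: 1010 (corrected bit 6)


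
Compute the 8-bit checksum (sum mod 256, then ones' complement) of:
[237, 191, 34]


Sum = 462 mod 256 = 206
Complement = 49

49


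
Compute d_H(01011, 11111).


XOR: 10100
Count of 1s: 2

2


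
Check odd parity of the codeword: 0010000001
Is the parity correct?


Number of 1s: 2

No, parity error (2 ones)


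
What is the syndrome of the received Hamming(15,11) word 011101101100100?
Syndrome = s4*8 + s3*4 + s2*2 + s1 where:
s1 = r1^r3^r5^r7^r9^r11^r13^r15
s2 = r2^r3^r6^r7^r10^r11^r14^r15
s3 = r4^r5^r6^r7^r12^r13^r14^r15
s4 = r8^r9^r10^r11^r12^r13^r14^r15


s1=0, s2=1, s3=0, s4=1

Syndrome = 10 (error at position 10)


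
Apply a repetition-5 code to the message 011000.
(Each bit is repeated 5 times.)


Each bit -> 5 copies

000001111111111000000000000000


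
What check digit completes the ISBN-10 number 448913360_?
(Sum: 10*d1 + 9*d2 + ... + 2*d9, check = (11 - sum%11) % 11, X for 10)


Weighted sum: 254
254 mod 11 = 1

Check digit: X


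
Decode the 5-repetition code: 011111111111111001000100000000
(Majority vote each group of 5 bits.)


Groups: 01111, 11111, 11111, 00100, 01000, 00000
Majority votes: 111000

111000


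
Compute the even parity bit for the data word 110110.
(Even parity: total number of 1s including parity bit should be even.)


Number of 1s in data: 4
Parity bit: 0

0


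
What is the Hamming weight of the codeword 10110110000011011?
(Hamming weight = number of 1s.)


Counting 1s in 10110110000011011

9


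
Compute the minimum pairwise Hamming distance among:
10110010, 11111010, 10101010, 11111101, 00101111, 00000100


Comparing all pairs, minimum distance: 2
Can detect 1 errors, correct 0 errors

2


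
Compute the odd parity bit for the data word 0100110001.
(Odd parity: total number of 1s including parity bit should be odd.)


Number of 1s in data: 4
Parity bit: 1

1


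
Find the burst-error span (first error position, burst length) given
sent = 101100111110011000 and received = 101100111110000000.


XOR: 000000000000011000

Burst at position 13, length 2


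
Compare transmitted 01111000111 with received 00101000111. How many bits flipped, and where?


XOR: 01010000000

2 error(s) at position(s): 1, 3


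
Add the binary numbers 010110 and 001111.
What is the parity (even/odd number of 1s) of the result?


010110 = 22
001111 = 15
Sum = 37 = 100101
1s count = 3

odd parity (3 ones in 100101)


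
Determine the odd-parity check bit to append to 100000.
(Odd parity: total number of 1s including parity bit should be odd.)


Number of 1s in data: 1
Parity bit: 0

0


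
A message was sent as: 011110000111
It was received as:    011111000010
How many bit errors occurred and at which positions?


XOR: 000001000101

3 error(s) at position(s): 5, 9, 11


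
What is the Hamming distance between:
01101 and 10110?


XOR: 11011
Count of 1s: 4

4


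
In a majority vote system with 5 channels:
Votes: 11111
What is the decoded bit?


Ones: 5 out of 5
Threshold: 3

1 (5/5 voted 1)


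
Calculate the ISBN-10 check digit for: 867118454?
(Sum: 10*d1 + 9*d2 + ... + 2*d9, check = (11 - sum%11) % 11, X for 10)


Weighted sum: 282
282 mod 11 = 7

Check digit: 4


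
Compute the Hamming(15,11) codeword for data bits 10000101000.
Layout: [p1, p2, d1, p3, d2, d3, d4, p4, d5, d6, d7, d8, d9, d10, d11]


Parity bits: p1=1, p2=0, p3=1, p4=0

101100000101000


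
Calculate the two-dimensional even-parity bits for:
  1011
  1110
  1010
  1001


Row parities: 1100
Column parities: 0110

Row P: 1100, Col P: 0110, Corner: 0


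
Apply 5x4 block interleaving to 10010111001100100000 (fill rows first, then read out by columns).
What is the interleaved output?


Matrix:
  1001
  0111
  0011
  0010
  0000
Read columns: 10000010000111011100

10000010000111011100


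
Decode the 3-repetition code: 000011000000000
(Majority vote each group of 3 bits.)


Groups: 000, 011, 000, 000, 000
Majority votes: 01000

01000


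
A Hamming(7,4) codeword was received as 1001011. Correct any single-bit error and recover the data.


Syndrome = 4: error at position 4

Data: 0011 (corrected bit 4)


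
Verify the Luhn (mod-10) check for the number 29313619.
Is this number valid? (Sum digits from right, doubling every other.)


Luhn sum = 43
43 mod 10 = 3

Invalid (Luhn sum mod 10 = 3)


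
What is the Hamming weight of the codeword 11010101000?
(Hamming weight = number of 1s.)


Counting 1s in 11010101000

5


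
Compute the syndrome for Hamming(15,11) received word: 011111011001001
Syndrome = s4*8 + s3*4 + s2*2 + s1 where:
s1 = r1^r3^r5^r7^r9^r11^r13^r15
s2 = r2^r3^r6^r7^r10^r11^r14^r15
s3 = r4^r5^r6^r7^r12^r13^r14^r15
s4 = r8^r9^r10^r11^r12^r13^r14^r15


s1=0, s2=0, s3=1, s4=0

Syndrome = 4 (error at position 4)


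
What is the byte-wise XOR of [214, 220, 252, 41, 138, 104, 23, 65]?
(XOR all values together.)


XOR chain: 214 ^ 220 ^ 252 ^ 41 ^ 138 ^ 104 ^ 23 ^ 65 = 107

107


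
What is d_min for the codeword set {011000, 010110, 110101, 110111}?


Comparing all pairs, minimum distance: 1
Can detect 0 errors, correct 0 errors

1


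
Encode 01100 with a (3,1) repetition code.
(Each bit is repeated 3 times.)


Each bit -> 3 copies

000111111000000


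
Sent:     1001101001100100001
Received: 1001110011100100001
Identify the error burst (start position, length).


XOR: 0000011010000000000

Burst at position 5, length 4


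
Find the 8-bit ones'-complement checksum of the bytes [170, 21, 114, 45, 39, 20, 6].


Sum = 415 mod 256 = 159
Complement = 96

96


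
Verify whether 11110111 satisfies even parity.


Number of 1s: 7

No, parity error (7 ones)


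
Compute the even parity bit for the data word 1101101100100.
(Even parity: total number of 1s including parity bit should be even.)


Number of 1s in data: 7
Parity bit: 1

1


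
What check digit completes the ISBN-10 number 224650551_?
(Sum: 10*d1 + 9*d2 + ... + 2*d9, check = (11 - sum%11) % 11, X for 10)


Weighted sum: 179
179 mod 11 = 3

Check digit: 8


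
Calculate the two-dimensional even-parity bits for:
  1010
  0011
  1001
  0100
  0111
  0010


Row parities: 000111
Column parities: 0001

Row P: 000111, Col P: 0001, Corner: 1


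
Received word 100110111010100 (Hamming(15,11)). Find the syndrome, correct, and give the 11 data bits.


Syndrome = 0: no error detected

Data: 01011010100 (no errors)


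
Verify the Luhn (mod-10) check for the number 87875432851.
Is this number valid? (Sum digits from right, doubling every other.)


Luhn sum = 56
56 mod 10 = 6

Invalid (Luhn sum mod 10 = 6)


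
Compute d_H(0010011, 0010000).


XOR: 0000011
Count of 1s: 2

2


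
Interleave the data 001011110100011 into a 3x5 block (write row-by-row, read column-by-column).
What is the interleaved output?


Matrix:
  00101
  11101
  00011
Read columns: 010010110001111

010010110001111


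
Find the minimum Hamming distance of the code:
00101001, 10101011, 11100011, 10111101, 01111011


Comparing all pairs, minimum distance: 2
Can detect 1 errors, correct 0 errors

2


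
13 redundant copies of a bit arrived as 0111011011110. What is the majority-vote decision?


Ones: 9 out of 13
Threshold: 7

1 (9/13 voted 1)


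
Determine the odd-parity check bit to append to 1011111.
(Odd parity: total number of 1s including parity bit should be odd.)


Number of 1s in data: 6
Parity bit: 1

1


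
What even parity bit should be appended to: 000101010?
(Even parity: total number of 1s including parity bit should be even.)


Number of 1s in data: 3
Parity bit: 1

1


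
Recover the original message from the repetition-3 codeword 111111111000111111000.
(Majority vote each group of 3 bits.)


Groups: 111, 111, 111, 000, 111, 111, 000
Majority votes: 1110110

1110110


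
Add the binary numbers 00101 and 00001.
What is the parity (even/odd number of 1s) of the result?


00101 = 5
00001 = 1
Sum = 6 = 110
1s count = 2

even parity (2 ones in 110)


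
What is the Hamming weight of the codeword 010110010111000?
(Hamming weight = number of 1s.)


Counting 1s in 010110010111000

7


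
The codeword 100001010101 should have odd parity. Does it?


Number of 1s: 5

Yes, parity is correct (5 ones)


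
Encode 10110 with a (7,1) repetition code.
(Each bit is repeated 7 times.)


Each bit -> 7 copies

11111110000000111111111111110000000


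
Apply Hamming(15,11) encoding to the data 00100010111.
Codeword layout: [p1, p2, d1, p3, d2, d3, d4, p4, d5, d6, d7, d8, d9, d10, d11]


Parity bits: p1=1, p2=0, p3=0, p4=0

100001000010111


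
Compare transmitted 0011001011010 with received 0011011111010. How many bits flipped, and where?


XOR: 0000010100000

2 error(s) at position(s): 5, 7


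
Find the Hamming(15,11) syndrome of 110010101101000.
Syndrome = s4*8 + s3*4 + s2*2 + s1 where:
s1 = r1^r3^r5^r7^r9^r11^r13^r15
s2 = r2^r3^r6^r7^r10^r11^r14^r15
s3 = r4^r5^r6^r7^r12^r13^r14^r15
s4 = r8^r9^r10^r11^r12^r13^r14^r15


s1=0, s2=1, s3=1, s4=1

Syndrome = 14 (error at position 14)


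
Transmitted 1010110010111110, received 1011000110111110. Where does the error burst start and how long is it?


XOR: 0001110100000000

Burst at position 3, length 5


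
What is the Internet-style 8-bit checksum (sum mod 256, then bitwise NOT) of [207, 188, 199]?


Sum = 594 mod 256 = 82
Complement = 173

173


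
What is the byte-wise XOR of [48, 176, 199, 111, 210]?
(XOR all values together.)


XOR chain: 48 ^ 176 ^ 199 ^ 111 ^ 210 = 250

250


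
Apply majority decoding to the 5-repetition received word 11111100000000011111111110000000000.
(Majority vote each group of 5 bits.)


Groups: 11111, 10000, 00000, 11111, 11111, 00000, 00000
Majority votes: 1001100

1001100


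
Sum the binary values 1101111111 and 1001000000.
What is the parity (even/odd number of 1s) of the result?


1101111111 = 895
1001000000 = 576
Sum = 1471 = 10110111111
1s count = 9

odd parity (9 ones in 10110111111)


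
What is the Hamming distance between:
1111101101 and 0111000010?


XOR: 1000101111
Count of 1s: 6

6


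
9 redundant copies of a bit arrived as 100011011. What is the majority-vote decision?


Ones: 5 out of 9
Threshold: 5

1 (5/9 voted 1)


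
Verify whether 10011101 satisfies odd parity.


Number of 1s: 5

Yes, parity is correct (5 ones)


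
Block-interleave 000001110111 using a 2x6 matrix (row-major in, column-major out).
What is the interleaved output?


Matrix:
  000001
  110111
Read columns: 010100010111

010100010111


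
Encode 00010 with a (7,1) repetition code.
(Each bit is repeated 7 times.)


Each bit -> 7 copies

00000000000000000000011111110000000


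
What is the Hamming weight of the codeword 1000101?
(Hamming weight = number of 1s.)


Counting 1s in 1000101

3


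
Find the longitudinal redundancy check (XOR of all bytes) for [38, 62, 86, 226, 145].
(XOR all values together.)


XOR chain: 38 ^ 62 ^ 86 ^ 226 ^ 145 = 61

61


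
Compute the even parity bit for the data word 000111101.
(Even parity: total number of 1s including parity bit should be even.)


Number of 1s in data: 5
Parity bit: 1

1


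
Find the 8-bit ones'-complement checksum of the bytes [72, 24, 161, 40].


Sum = 297 mod 256 = 41
Complement = 214

214


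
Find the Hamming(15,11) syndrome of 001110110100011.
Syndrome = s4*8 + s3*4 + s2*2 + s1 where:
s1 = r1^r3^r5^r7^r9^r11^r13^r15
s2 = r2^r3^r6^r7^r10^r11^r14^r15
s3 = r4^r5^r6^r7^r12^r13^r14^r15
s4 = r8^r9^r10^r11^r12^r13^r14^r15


s1=0, s2=1, s3=1, s4=0

Syndrome = 6 (error at position 6)


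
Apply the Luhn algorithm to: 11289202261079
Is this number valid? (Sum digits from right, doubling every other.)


Luhn sum = 54
54 mod 10 = 4

Invalid (Luhn sum mod 10 = 4)


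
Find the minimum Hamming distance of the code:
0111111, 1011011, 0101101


Comparing all pairs, minimum distance: 2
Can detect 1 errors, correct 0 errors

2


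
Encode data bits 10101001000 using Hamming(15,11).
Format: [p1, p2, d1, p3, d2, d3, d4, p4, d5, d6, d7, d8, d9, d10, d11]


Parity bits: p1=0, p2=0, p3=0, p4=0

001001001001000


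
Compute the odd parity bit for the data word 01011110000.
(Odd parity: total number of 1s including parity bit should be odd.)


Number of 1s in data: 5
Parity bit: 0

0


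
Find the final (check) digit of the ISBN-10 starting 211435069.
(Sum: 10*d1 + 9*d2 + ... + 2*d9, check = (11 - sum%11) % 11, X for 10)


Weighted sum: 144
144 mod 11 = 1

Check digit: X


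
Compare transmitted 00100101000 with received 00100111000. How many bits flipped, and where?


XOR: 00000010000

1 error(s) at position(s): 6


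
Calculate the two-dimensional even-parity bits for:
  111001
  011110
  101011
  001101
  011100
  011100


Row parities: 000111
Column parities: 000001

Row P: 000111, Col P: 000001, Corner: 1


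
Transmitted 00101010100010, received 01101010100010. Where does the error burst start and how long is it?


XOR: 01000000000000

Burst at position 1, length 1


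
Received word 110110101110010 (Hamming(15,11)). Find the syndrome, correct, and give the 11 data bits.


Syndrome = 3: error at position 3

Data: 11011110010 (corrected bit 3)


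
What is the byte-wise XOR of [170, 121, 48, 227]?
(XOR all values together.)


XOR chain: 170 ^ 121 ^ 48 ^ 227 = 0

0


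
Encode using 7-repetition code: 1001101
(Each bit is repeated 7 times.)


Each bit -> 7 copies

1111111000000000000001111111111111100000001111111


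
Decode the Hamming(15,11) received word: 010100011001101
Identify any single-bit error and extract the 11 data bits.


Syndrome = 9: error at position 9

Data: 00000001101 (corrected bit 9)


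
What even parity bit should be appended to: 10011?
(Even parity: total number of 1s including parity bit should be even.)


Number of 1s in data: 3
Parity bit: 1

1


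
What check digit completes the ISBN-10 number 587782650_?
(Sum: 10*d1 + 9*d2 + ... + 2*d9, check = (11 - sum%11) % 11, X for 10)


Weighted sum: 324
324 mod 11 = 5

Check digit: 6


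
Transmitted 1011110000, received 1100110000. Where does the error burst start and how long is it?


XOR: 0111000000

Burst at position 1, length 3


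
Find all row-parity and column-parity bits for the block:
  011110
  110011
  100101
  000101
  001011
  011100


Row parities: 001011
Column parities: 011010

Row P: 001011, Col P: 011010, Corner: 1


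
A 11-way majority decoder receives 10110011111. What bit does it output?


Ones: 8 out of 11
Threshold: 6

1 (8/11 voted 1)


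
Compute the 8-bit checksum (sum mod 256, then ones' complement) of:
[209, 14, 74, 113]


Sum = 410 mod 256 = 154
Complement = 101

101


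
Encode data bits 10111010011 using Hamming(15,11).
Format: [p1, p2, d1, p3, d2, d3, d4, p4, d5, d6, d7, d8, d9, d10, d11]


Parity bits: p1=1, p2=0, p3=0, p4=0

101001101010011


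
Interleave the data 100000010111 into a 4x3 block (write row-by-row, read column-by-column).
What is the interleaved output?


Matrix:
  100
  000
  010
  111
Read columns: 100100110001

100100110001


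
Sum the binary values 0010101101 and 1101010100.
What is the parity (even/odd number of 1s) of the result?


0010101101 = 173
1101010100 = 852
Sum = 1025 = 10000000001
1s count = 2

even parity (2 ones in 10000000001)


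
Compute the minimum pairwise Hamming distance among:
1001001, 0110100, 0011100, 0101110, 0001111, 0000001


Comparing all pairs, minimum distance: 2
Can detect 1 errors, correct 0 errors

2


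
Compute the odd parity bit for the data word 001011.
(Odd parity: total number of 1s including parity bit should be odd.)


Number of 1s in data: 3
Parity bit: 0

0


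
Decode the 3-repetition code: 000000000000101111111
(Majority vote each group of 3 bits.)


Groups: 000, 000, 000, 000, 101, 111, 111
Majority votes: 0000111

0000111


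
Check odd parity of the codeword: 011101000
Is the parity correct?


Number of 1s: 4

No, parity error (4 ones)


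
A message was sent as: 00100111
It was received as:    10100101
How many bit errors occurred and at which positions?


XOR: 10000010

2 error(s) at position(s): 0, 6


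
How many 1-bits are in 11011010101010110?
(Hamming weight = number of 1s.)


Counting 1s in 11011010101010110

10


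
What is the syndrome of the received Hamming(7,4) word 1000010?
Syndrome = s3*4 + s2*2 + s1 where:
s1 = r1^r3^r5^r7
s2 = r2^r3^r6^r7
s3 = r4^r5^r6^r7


s1=1, s2=1, s3=1

Syndrome = 7 (error at position 7)


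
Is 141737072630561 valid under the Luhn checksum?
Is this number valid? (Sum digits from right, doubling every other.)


Luhn sum = 45
45 mod 10 = 5

Invalid (Luhn sum mod 10 = 5)


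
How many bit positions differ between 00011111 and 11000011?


XOR: 11011100
Count of 1s: 5

5


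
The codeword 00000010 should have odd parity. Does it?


Number of 1s: 1

Yes, parity is correct (1 ones)


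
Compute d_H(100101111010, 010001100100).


XOR: 110100011110
Count of 1s: 7

7


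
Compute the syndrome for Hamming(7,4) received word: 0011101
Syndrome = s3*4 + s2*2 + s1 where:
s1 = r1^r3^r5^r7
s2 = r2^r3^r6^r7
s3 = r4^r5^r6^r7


s1=1, s2=0, s3=1

Syndrome = 5 (error at position 5)


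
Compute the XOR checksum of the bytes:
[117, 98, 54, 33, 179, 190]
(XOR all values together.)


XOR chain: 117 ^ 98 ^ 54 ^ 33 ^ 179 ^ 190 = 13

13


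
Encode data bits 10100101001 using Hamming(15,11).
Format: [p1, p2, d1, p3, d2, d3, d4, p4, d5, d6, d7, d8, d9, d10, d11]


Parity bits: p1=0, p2=0, p3=1, p4=1

001101010101001


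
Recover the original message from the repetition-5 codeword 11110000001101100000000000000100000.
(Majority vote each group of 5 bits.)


Groups: 11110, 00000, 11011, 00000, 00000, 00001, 00000
Majority votes: 1010000

1010000


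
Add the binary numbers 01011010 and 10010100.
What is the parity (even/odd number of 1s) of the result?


01011010 = 90
10010100 = 148
Sum = 238 = 11101110
1s count = 6

even parity (6 ones in 11101110)


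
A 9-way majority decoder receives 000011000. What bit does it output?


Ones: 2 out of 9
Threshold: 5

0 (2/9 voted 1)


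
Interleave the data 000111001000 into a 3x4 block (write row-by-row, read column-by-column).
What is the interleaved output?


Matrix:
  0001
  1100
  1000
Read columns: 011010000100

011010000100


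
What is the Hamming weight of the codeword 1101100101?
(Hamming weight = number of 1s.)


Counting 1s in 1101100101

6


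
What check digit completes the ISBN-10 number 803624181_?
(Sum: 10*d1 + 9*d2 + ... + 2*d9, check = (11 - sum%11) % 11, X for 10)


Weighted sum: 208
208 mod 11 = 10

Check digit: 1


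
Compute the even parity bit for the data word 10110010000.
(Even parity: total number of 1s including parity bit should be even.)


Number of 1s in data: 4
Parity bit: 0

0


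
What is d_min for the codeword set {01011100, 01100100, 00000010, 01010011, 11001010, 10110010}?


Comparing all pairs, minimum distance: 3
Can detect 2 errors, correct 1 errors

3


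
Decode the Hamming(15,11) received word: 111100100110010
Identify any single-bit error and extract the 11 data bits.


Syndrome = 12: error at position 12

Data: 10010111010 (corrected bit 12)


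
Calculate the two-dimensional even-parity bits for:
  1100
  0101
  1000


Row parities: 001
Column parities: 0001

Row P: 001, Col P: 0001, Corner: 1


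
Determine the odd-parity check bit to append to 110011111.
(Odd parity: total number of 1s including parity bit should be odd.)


Number of 1s in data: 7
Parity bit: 0

0


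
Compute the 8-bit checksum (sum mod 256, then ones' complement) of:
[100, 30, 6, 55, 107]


Sum = 298 mod 256 = 42
Complement = 213

213


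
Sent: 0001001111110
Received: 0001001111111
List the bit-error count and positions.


XOR: 0000000000001

1 error(s) at position(s): 12


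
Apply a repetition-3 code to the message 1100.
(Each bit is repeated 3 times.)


Each bit -> 3 copies

111111000000


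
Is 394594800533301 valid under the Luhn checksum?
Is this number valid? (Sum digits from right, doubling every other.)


Luhn sum = 56
56 mod 10 = 6

Invalid (Luhn sum mod 10 = 6)


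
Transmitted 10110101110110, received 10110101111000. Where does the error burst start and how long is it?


XOR: 00000000001110

Burst at position 10, length 3


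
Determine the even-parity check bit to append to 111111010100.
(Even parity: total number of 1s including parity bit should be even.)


Number of 1s in data: 8
Parity bit: 0

0


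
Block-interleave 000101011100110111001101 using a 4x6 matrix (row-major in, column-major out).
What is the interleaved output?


Matrix:
  000101
  011100
  110111
  001101
Read columns: 001001100101111100101011

001001100101111100101011


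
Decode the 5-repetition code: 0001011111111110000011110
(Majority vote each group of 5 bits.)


Groups: 00010, 11111, 11111, 00000, 11110
Majority votes: 01101

01101


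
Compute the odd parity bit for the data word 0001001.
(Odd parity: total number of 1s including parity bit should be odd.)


Number of 1s in data: 2
Parity bit: 1

1


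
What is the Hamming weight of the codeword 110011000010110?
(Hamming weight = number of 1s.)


Counting 1s in 110011000010110

7


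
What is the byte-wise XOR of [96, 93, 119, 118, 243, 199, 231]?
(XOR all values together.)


XOR chain: 96 ^ 93 ^ 119 ^ 118 ^ 243 ^ 199 ^ 231 = 239

239


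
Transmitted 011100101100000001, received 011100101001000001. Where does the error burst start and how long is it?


XOR: 000000000101000000

Burst at position 9, length 3


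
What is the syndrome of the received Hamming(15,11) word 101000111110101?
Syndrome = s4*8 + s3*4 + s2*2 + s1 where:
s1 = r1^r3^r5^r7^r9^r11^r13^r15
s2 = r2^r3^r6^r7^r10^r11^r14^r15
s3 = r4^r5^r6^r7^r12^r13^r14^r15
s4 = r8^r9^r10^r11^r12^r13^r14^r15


s1=1, s2=1, s3=1, s4=0

Syndrome = 7 (error at position 7)


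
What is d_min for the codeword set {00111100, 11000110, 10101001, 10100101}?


Comparing all pairs, minimum distance: 2
Can detect 1 errors, correct 0 errors

2


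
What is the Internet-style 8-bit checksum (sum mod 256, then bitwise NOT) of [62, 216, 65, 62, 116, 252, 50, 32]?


Sum = 855 mod 256 = 87
Complement = 168

168


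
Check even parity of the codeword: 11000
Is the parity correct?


Number of 1s: 2

Yes, parity is correct (2 ones)


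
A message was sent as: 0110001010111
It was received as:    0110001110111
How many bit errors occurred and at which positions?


XOR: 0000000100000

1 error(s) at position(s): 7


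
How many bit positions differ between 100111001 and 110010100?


XOR: 010101101
Count of 1s: 5

5


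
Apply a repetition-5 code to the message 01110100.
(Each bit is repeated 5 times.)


Each bit -> 5 copies

0000011111111111111100000111110000000000


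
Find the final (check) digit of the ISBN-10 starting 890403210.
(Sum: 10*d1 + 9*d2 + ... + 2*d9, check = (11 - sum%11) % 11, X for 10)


Weighted sum: 215
215 mod 11 = 6

Check digit: 5


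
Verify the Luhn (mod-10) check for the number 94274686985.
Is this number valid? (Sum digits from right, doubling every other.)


Luhn sum = 63
63 mod 10 = 3

Invalid (Luhn sum mod 10 = 3)


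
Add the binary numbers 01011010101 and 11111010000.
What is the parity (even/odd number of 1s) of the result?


01011010101 = 725
11111010000 = 2000
Sum = 2725 = 101010100101
1s count = 6

even parity (6 ones in 101010100101)


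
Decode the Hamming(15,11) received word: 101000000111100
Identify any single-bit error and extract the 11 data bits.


Syndrome = 2: error at position 2

Data: 10000111100 (corrected bit 2)


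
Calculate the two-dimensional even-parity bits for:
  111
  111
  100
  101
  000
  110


Row parities: 111000
Column parities: 111

Row P: 111000, Col P: 111, Corner: 1


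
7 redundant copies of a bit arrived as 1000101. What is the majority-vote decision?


Ones: 3 out of 7
Threshold: 4

0 (3/7 voted 1)


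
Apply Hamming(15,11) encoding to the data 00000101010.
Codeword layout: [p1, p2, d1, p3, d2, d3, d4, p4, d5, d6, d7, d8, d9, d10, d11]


Parity bits: p1=0, p2=0, p3=0, p4=1

000000010101010


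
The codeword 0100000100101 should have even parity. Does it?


Number of 1s: 4

Yes, parity is correct (4 ones)


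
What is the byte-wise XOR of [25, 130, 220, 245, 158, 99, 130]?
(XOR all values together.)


XOR chain: 25 ^ 130 ^ 220 ^ 245 ^ 158 ^ 99 ^ 130 = 205

205


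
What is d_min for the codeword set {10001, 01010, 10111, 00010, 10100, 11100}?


Comparing all pairs, minimum distance: 1
Can detect 0 errors, correct 0 errors

1


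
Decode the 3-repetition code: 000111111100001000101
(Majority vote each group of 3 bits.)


Groups: 000, 111, 111, 100, 001, 000, 101
Majority votes: 0110001

0110001


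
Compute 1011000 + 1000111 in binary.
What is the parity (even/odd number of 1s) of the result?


1011000 = 88
1000111 = 71
Sum = 159 = 10011111
1s count = 6

even parity (6 ones in 10011111)


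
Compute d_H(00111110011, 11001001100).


XOR: 11110111111
Count of 1s: 10

10


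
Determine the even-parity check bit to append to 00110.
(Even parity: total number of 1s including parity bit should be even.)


Number of 1s in data: 2
Parity bit: 0

0


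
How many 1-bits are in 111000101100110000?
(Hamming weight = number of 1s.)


Counting 1s in 111000101100110000

8


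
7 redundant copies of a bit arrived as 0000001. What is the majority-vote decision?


Ones: 1 out of 7
Threshold: 4

0 (1/7 voted 1)


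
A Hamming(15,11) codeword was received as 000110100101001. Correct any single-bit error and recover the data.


Syndrome = 15: error at position 15

Data: 01010101000 (corrected bit 15)


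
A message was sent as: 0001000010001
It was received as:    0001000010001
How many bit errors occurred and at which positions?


XOR: 0000000000000

0 errors (received matches sent)


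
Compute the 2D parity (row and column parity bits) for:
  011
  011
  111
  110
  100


Row parities: 00101
Column parities: 101

Row P: 00101, Col P: 101, Corner: 0


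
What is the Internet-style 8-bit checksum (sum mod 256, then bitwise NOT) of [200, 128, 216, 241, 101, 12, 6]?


Sum = 904 mod 256 = 136
Complement = 119

119


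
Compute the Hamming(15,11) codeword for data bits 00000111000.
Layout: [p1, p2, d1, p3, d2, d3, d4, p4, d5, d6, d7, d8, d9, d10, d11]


Parity bits: p1=1, p2=0, p3=1, p4=1

100100010111000


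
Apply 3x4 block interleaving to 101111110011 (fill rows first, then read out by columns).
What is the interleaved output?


Matrix:
  1011
  1111
  0011
Read columns: 110010111111

110010111111


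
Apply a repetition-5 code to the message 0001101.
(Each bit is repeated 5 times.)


Each bit -> 5 copies

00000000000000011111111110000011111


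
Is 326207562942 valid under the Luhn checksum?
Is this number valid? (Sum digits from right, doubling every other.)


Luhn sum = 50
50 mod 10 = 0

Valid (Luhn sum mod 10 = 0)


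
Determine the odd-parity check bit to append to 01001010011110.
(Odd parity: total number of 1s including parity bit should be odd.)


Number of 1s in data: 7
Parity bit: 0

0


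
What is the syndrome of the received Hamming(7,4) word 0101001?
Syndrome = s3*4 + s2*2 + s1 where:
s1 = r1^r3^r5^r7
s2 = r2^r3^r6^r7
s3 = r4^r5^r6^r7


s1=1, s2=0, s3=0

Syndrome = 1 (error at position 1)


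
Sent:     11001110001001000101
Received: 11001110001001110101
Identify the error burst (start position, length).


XOR: 00000000000000110000

Burst at position 14, length 2


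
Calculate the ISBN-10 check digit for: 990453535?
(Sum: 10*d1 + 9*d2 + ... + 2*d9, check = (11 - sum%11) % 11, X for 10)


Weighted sum: 283
283 mod 11 = 8

Check digit: 3


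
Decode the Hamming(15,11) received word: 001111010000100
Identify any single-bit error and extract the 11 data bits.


Syndrome = 1: error at position 1

Data: 11100000100 (corrected bit 1)


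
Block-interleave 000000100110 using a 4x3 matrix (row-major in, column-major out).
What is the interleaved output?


Matrix:
  000
  000
  100
  110
Read columns: 001100010000

001100010000


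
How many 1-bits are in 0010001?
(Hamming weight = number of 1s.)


Counting 1s in 0010001

2


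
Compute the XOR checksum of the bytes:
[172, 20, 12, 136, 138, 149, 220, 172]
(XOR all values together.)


XOR chain: 172 ^ 20 ^ 12 ^ 136 ^ 138 ^ 149 ^ 220 ^ 172 = 83

83


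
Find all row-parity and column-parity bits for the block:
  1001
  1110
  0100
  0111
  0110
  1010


Row parities: 011100
Column parities: 1000

Row P: 011100, Col P: 1000, Corner: 1


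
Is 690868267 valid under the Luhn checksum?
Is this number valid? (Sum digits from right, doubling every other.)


Luhn sum = 47
47 mod 10 = 7

Invalid (Luhn sum mod 10 = 7)


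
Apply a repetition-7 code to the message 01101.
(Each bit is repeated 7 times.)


Each bit -> 7 copies

00000001111111111111100000001111111


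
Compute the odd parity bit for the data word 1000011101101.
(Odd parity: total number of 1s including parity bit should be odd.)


Number of 1s in data: 7
Parity bit: 0

0


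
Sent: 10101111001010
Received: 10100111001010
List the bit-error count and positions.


XOR: 00001000000000

1 error(s) at position(s): 4


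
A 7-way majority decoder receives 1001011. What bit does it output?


Ones: 4 out of 7
Threshold: 4

1 (4/7 voted 1)


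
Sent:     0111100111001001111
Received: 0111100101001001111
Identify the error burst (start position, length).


XOR: 0000000010000000000

Burst at position 8, length 1


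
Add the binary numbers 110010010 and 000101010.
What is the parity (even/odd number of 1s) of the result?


110010010 = 402
000101010 = 42
Sum = 444 = 110111100
1s count = 6

even parity (6 ones in 110111100)


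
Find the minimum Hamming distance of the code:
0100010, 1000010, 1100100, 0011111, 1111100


Comparing all pairs, minimum distance: 2
Can detect 1 errors, correct 0 errors

2


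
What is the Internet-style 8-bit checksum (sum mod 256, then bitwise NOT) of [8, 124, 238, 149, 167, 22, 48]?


Sum = 756 mod 256 = 244
Complement = 11

11


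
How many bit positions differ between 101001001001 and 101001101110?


XOR: 000000100111
Count of 1s: 4

4


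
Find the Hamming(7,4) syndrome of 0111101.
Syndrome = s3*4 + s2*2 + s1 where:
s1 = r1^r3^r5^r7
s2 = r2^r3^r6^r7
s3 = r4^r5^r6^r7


s1=1, s2=1, s3=1

Syndrome = 7 (error at position 7)


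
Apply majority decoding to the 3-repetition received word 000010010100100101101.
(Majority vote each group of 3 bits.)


Groups: 000, 010, 010, 100, 100, 101, 101
Majority votes: 0000011

0000011


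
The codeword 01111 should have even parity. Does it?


Number of 1s: 4

Yes, parity is correct (4 ones)


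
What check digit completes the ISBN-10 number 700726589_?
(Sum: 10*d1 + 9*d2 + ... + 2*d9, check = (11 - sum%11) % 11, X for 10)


Weighted sum: 223
223 mod 11 = 3

Check digit: 8


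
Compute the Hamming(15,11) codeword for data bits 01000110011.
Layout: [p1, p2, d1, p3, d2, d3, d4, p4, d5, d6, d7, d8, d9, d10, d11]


Parity bits: p1=1, p2=0, p3=1, p4=0

100110000110011


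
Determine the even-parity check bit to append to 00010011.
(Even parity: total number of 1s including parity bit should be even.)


Number of 1s in data: 3
Parity bit: 1

1


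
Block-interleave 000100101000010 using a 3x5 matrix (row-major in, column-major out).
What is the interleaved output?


Matrix:
  00010
  01010
  00010
Read columns: 000010000111000

000010000111000


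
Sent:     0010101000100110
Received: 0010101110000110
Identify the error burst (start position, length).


XOR: 0000000110100000

Burst at position 7, length 4


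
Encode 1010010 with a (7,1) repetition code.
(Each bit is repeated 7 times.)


Each bit -> 7 copies

1111111000000011111110000000000000011111110000000


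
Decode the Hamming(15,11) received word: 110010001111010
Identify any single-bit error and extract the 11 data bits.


Syndrome = 12: error at position 12

Data: 01001110010 (corrected bit 12)


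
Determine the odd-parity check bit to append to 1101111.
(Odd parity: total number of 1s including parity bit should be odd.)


Number of 1s in data: 6
Parity bit: 1

1


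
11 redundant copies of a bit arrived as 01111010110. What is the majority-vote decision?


Ones: 7 out of 11
Threshold: 6

1 (7/11 voted 1)


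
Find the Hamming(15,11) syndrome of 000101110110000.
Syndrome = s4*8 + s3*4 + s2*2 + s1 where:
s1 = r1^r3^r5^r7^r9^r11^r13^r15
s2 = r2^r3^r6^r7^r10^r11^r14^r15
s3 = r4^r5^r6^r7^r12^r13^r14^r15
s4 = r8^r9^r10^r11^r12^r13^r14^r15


s1=0, s2=0, s3=1, s4=1

Syndrome = 12 (error at position 12)


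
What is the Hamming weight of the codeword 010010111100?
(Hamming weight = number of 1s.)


Counting 1s in 010010111100

6


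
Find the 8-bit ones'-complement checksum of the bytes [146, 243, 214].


Sum = 603 mod 256 = 91
Complement = 164

164


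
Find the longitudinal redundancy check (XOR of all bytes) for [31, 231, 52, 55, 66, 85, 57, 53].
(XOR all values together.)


XOR chain: 31 ^ 231 ^ 52 ^ 55 ^ 66 ^ 85 ^ 57 ^ 53 = 224

224


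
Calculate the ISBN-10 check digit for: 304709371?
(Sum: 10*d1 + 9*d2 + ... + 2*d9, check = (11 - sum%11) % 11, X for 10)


Weighted sum: 191
191 mod 11 = 4

Check digit: 7
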